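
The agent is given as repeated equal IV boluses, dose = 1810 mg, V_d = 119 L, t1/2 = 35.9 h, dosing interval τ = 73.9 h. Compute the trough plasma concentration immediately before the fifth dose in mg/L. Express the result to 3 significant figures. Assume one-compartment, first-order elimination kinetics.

4.79 mg/L

C₀ per dose = Dose / Vd = 1810 / 119 = 15.21 mg/L
k = ln2 / t½ = 0.693147 / 35.9 = 0.01931 h⁻¹
Fraction remaining after one interval: r = e^(−kτ) = e^(−0.01931 × 73.9) = 0.2400
Before dose 5, 4 doses have been given (aged 1τ, 2τ, 3τ, 4τ).
C_trough = C₀ × (r + r² + … + r^4) = C₀ × r(1−r^4)/(1−r)
        = 15.21 × 0.2400 × (1 − 0.003318) / (1 − 0.2400) = 4.787 mg/L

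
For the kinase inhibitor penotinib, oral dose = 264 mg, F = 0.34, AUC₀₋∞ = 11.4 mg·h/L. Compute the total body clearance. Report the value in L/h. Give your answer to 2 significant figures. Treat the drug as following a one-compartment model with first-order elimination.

7.9 L/h

CL = F·Dose / AUC = 0.34 × 264 / 11.4 = 7.874 L/h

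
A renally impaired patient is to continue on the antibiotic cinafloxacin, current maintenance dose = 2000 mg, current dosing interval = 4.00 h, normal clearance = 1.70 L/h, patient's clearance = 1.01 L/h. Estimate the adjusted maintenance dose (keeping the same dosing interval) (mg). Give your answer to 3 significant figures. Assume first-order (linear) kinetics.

1190 mg

To keep the same average steady-state level, dosing rate must scale with clearance.
CL ratio = 1.01 / 1.70 = 0.5941
New dose (same interval) = 2000 × 0.5941 = 1188 mg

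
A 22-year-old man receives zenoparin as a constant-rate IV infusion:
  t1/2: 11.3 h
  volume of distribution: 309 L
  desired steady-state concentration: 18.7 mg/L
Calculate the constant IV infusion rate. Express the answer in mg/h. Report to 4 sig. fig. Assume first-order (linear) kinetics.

354.4 mg/h

k = ln2 / t½ = 0.693147 / 11.3 = 0.06134 h⁻¹
CL = k × Vd = 0.06134 × 309 = 18.95 L/h
At steady state, infusion rate R₀ = Css × CL = 18.7 × 18.95 = 354.4 mg/h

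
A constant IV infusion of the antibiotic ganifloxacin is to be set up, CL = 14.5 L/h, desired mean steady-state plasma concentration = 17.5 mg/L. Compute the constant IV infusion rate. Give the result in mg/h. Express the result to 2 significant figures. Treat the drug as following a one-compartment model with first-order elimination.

At steady state, infusion rate R₀ = Css × CL = 17.5 × 14.50 = 253.8 mg/h

250 mg/h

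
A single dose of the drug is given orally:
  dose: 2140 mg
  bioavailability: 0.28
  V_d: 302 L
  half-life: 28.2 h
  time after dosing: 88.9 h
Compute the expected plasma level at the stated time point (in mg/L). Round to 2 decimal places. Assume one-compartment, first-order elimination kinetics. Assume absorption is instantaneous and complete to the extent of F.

Amount reaching circulation = F × Dose = 0.28 × 2140 = 599.2 mg
C₀ = F·Dose / Vd = 599.2 / 302 = 1.984 mg/L
k = ln2 / t½ = 0.693147 / 28.2 = 0.02458 h⁻¹
C = C₀ · e^(−k·t) = 1.984 × e^(−0.02458 × 88.9)
  = 1.984 × 0.1125 = 0.2232 mg/L

0.22 mg/L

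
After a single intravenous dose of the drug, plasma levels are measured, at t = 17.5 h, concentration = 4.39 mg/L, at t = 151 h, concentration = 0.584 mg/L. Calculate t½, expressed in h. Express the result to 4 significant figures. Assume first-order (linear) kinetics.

k = ln(C₁/C₂) / (t₂ − t₁) = ln(4.39/0.584) / (151 − 17.5)
  = 2.017 / 133.5 = 0.01511 h⁻¹
t½ = ln2 / k = 0.693147 / 0.01511 = 45.87 h

45.87 h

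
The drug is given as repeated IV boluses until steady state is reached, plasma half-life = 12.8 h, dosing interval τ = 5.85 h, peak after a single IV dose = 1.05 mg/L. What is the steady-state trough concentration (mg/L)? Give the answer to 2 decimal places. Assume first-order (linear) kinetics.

2.82 mg/L

k = ln2 / t½ = 0.693147 / 12.8 = 0.05415 h⁻¹
e^(−kτ) = e^(−0.05415 × 5.85) = 0.7285
Accumulation ratio R = 1 / (1 − e^(−kτ)) = 1 / (1 − 0.7285) = 3.683
Steady-state trough = C₀ × R × e^(−kτ) = 1.05 × 3.683 × 0.7285 = 2.817 mg/L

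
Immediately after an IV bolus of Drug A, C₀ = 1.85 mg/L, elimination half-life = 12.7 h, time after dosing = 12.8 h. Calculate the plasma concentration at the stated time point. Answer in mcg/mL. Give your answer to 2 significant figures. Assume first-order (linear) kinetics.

k = ln2 / t½ = 0.693147 / 12.7 = 0.05458 h⁻¹
C = C₀ · e^(−k·t) = 1.850 × e^(−0.05458 × 12.8)
  = 1.850 × 0.4973 = 0.9200 mg/L
(0.9200 mg/L = 0.9200 mcg/mL)

0.92 mcg/mL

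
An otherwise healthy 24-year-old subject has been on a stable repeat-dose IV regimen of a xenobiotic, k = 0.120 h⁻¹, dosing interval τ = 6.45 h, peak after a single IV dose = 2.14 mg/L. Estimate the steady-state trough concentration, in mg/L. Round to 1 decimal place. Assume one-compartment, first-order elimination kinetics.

e^(−kτ) = e^(−0.1200 × 6.45) = 0.4612
Accumulation ratio R = 1 / (1 − e^(−kτ)) = 1 / (1 − 0.4612) = 1.856
Steady-state trough = C₀ × R × e^(−kτ) = 2.14 × 1.856 × 0.4612 = 1.832 mg/L

1.8 mg/L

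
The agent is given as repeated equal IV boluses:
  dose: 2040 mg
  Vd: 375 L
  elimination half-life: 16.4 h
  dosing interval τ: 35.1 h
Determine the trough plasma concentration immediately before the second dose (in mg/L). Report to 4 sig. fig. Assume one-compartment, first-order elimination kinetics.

1.234 mg/L

C₀ per dose = Dose / Vd = 2040 / 375 = 5.440 mg/L
k = ln2 / t½ = 0.693147 / 16.4 = 0.04227 h⁻¹
Fraction remaining after one interval: r = e^(−kτ) = e^(−0.04227 × 35.1) = 0.2268
Before dose 2, 1 dose has been given (aged 1τ).
C_trough = C₀ × r = 5.440 × 0.2268 = 1.234 mg/L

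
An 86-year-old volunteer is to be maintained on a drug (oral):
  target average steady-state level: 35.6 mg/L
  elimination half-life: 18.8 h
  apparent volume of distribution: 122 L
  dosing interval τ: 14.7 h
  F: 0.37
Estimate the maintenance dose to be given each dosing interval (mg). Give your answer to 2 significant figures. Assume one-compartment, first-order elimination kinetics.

6400 mg

k = ln2 / t½ = 0.693147 / 18.8 = 0.03687 h⁻¹
CL = k × Vd = 0.03687 × 122 = 4.498 L/h
At steady state, F × (Dose/τ) = Css × CL.
Dose = Css × CL × τ / F = 35.6 × 4.498 × 14.7 / 0.37 = 6362 mg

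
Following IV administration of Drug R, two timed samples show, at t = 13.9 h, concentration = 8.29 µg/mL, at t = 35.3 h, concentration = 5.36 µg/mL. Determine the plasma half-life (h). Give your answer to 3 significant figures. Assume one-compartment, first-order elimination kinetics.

34.0 h

k = ln(C₁/C₂) / (t₂ − t₁) = ln(8.29/5.36) / (35.3 − 13.9)
  = 0.4361 / 21.40 = 0.02038 h⁻¹
t½ = ln2 / k = 0.693147 / 0.02038 = 34.01 h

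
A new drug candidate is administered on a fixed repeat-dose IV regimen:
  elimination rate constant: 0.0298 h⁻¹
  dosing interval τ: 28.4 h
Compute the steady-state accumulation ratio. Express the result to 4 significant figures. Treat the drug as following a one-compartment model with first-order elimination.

e^(−kτ) = e^(−0.02980 × 28.4) = 0.4290
Accumulation ratio R = 1 / (1 − e^(−kτ)) = 1 / (1 − 0.4290) = 1.751

1.751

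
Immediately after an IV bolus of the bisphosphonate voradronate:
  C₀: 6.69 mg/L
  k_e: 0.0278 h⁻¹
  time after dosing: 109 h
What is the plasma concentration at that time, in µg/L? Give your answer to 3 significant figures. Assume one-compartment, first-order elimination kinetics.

323 µg/L

C = C₀ · e^(−k·t) = 6.690 × e^(−0.02780 × 109)
  = 6.690 × 0.04831 = 0.3232 mg/L
Convert: 0.3232 mg/L × 1000 = 323.2 µg/L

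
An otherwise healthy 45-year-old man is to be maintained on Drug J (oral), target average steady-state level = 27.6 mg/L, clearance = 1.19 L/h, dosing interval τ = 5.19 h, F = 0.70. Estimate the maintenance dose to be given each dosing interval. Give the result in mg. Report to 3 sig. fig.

244 mg

At steady state, F × (Dose/τ) = Css × CL.
Dose = Css × CL × τ / F = 27.6 × 1.190 × 5.19 / 0.70 = 243.5 mg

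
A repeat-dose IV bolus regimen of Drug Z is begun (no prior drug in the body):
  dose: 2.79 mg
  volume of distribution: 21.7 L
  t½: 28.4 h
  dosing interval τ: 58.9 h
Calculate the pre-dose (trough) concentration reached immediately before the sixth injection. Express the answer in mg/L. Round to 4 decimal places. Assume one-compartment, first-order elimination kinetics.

C₀ per dose = Dose / Vd = 2.79 / 21.7 = 0.1286 mg/L
k = ln2 / t½ = 0.693147 / 28.4 = 0.02441 h⁻¹
Fraction remaining after one interval: r = e^(−kτ) = e^(−0.02441 × 58.9) = 0.2375
Before dose 6, 5 doses have been given (aged 1τ, 2τ, 3τ, 4τ, 5τ).
C_trough = C₀ × (r + r² + … + r^5) = C₀ × r(1−r^5)/(1−r)
        = 0.1286 × 0.2375 × (1 − 0.0007556) / (1 − 0.2375) = 0.04003 mg/L

0.0400 mg/L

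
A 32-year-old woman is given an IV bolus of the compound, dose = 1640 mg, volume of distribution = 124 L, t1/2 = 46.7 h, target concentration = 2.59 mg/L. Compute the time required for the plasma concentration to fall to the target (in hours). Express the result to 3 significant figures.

110 h

C₀ = Dose / Vd = 1640 / 124 = 13.23 mg/L
k = ln2 / t½ = 0.693147 / 46.7 = 0.01484 h⁻¹
t = ln(C₀ / C) / k = ln(13.23 / 2.59) / 0.01484
  = ln(5.108) / 0.01484 = 1.631 / 0.01484 = 109.9 h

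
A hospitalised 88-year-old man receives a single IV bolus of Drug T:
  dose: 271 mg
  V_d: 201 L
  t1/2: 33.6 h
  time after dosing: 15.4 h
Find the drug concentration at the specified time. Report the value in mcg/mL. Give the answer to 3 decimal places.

C₀ = Dose / Vd = 271.0 / 201 = 1.348 mg/L
k = ln2 / t½ = 0.693147 / 33.6 = 0.02063 h⁻¹
C = C₀ · e^(−k·t) = 1.348 × e^(−0.02063 × 15.4)
  = 1.348 × 0.7278 = 0.9811 mg/L
(0.9811 mg/L = 0.9811 mcg/mL)

0.981 mcg/mL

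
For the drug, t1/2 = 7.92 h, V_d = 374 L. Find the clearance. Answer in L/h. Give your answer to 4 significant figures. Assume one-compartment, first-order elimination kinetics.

k = ln2 / t½ = 0.693147 / 7.92 = 0.08752 h⁻¹
CL = k × Vd = 0.08752 × 374 = 32.73 L/h

32.73 L/h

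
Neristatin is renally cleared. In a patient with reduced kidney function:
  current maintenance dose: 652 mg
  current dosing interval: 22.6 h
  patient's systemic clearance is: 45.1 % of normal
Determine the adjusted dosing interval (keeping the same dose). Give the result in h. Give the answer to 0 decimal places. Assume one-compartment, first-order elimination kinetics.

To keep the same average steady-state level, dosing rate must scale with clearance.
CL ratio = 45.1 / 100 = 0.4510
New interval (same dose) = 22.6 / 0.4510 = 50.11 h

50 h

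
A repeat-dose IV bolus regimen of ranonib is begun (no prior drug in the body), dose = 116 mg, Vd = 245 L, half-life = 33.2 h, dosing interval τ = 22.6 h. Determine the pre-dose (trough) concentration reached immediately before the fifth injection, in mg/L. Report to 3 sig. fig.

C₀ per dose = Dose / Vd = 116 / 245 = 0.4735 mg/L
k = ln2 / t½ = 0.693147 / 33.2 = 0.02088 h⁻¹
Fraction remaining after one interval: r = e^(−kτ) = e^(−0.02088 × 22.6) = 0.6238
Before dose 5, 4 doses have been given (aged 1τ, 2τ, 3τ, 4τ).
C_trough = C₀ × (r + r² + … + r^4) = C₀ × r(1−r^4)/(1−r)
        = 0.4735 × 0.6238 × (1 − 0.1514) / (1 − 0.6238) = 0.6663 mg/L

0.666 mg/L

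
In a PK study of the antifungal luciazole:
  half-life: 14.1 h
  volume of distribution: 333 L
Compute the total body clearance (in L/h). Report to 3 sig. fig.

16.4 L/h

k = ln2 / t½ = 0.693147 / 14.1 = 0.04916 h⁻¹
CL = k × Vd = 0.04916 × 333 = 16.37 L/h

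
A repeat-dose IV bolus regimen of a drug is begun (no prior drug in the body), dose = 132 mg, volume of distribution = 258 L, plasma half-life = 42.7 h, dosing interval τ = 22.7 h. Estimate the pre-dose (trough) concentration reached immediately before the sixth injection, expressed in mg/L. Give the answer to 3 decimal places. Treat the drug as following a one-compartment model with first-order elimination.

0.966 mg/L

C₀ per dose = Dose / Vd = 132 / 258 = 0.5116 mg/L
k = ln2 / t½ = 0.693147 / 42.7 = 0.01623 h⁻¹
Fraction remaining after one interval: r = e^(−kτ) = e^(−0.01623 × 22.7) = 0.6918
Before dose 6, 5 doses have been given (aged 1τ, 2τ, 3τ, 4τ, 5τ).
C_trough = C₀ × (r + r² + … + r^5) = C₀ × r(1−r^5)/(1−r)
        = 0.5116 × 0.6918 × (1 − 0.1585) / (1 − 0.6918) = 0.9663 mg/L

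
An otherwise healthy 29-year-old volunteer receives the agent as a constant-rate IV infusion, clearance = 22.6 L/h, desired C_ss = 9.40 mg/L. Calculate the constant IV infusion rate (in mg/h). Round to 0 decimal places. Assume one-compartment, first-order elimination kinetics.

At steady state, infusion rate R₀ = Css × CL = 9.40 × 22.60 = 212.4 mg/h

212 mg/h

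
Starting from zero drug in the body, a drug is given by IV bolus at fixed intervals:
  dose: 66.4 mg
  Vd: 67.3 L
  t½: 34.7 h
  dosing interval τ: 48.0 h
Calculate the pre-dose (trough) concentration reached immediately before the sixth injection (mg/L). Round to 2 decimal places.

C₀ per dose = Dose / Vd = 66.4 / 67.3 = 0.9866 mg/L
k = ln2 / t½ = 0.693147 / 34.7 = 0.01998 h⁻¹
Fraction remaining after one interval: r = e^(−kτ) = e^(−0.01998 × 48.0) = 0.3833
Before dose 6, 5 doses have been given (aged 1τ, 2τ, 3τ, 4τ, 5τ).
C_trough = C₀ × (r + r² + … + r^5) = C₀ × r(1−r^5)/(1−r)
        = 0.9866 × 0.3833 × (1 − 0.008274) / (1 − 0.3833) = 0.6081 mg/L

0.61 mg/L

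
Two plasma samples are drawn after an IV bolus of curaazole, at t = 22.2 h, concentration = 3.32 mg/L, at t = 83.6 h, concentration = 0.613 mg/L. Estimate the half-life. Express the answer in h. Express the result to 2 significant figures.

25 h

k = ln(C₁/C₂) / (t₂ − t₁) = ln(3.32/0.613) / (83.6 − 22.2)
  = 1.689 / 61.40 = 0.02751 h⁻¹
t½ = ln2 / k = 0.693147 / 0.02751 = 25.20 h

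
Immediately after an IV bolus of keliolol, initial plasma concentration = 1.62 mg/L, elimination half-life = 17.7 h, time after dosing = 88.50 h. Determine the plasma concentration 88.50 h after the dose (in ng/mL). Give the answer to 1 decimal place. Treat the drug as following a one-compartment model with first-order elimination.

k = ln2 / t½ = 0.693147 / 17.7 = 0.03916 h⁻¹
t / t½ = 88.50 / 17.7 = 5 half-lives
C = C₀ × (1/2)^5 = 1.620 × 0.03125 = 0.05063 mg/L
Convert: 0.05063 mg/L × 1000 = 50.63 ng/mL

50.6 ng/mL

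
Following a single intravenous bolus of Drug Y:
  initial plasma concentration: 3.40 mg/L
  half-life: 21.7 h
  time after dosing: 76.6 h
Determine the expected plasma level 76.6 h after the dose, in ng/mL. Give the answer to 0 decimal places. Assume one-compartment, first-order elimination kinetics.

294 ng/mL

k = ln2 / t½ = 0.693147 / 21.7 = 0.03194 h⁻¹
C = C₀ · e^(−k·t) = 3.400 × e^(−0.03194 × 76.6)
  = 3.400 × 0.08659 = 0.2944 mg/L
Convert: 0.2944 mg/L × 1000 = 294.4 ng/mL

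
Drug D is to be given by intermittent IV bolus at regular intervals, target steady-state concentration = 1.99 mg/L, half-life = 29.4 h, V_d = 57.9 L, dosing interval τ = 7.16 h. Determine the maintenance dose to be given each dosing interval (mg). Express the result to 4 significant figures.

19.45 mg

k = ln2 / t½ = 0.693147 / 29.4 = 0.02358 h⁻¹
CL = k × Vd = 0.02358 × 57.9 = 1.365 L/h
At steady state, Dose/τ = Css × CL.
Dose = Css × CL × τ = 1.99 × 1.365 × 7.16 = 19.45 mg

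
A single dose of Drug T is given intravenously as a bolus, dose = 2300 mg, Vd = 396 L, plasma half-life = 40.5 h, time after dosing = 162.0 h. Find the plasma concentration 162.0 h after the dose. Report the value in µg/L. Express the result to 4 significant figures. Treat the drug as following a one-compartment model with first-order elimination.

C₀ = Dose / Vd = 2300 / 396 = 5.808 mg/L
k = ln2 / t½ = 0.693147 / 40.5 = 0.01711 h⁻¹
t / t½ = 162.0 / 40.5 = 4 half-lives
C = C₀ × (1/2)^4 = 5.808 × 0.06250 = 0.3630 mg/L
Convert: 0.3630 mg/L × 1000 = 363.0 µg/L

363.0 µg/L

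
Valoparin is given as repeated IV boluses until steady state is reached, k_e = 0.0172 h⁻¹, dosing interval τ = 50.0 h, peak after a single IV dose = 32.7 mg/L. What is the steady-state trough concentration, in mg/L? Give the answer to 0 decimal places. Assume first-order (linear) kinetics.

24 mg/L

e^(−kτ) = e^(−0.01720 × 50.0) = 0.4232
Accumulation ratio R = 1 / (1 − e^(−kτ)) = 1 / (1 − 0.4232) = 1.734
Steady-state trough = C₀ × R × e^(−kτ) = 32.7 × 1.734 × 0.4232 = 24.00 mg/L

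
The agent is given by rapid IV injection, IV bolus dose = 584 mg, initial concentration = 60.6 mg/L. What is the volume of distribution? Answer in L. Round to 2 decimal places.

Vd = Dose / C₀ = 584.0 / 60.6 = 9.637 L

9.64 L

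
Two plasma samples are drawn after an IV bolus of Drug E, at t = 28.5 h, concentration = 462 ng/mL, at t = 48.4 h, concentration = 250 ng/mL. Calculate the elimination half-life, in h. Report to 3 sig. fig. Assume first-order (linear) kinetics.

22.5 h

k = ln(C₁/C₂) / (t₂ − t₁) = ln(462/250) / (48.4 − 28.5)
  = 0.6141 / 19.90 = 0.03086 h⁻¹
t½ = ln2 / k = 0.693147 / 0.03086 = 22.46 h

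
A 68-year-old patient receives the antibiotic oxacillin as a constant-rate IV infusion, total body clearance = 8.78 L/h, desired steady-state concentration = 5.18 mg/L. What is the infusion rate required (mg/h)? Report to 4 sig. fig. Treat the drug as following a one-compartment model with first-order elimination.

At steady state, infusion rate R₀ = Css × CL = 5.18 × 8.780 = 45.48 mg/h

45.48 mg/h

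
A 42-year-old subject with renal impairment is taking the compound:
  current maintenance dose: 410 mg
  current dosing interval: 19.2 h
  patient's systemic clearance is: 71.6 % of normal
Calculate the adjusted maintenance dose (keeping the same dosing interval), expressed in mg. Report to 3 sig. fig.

To keep the same average steady-state level, dosing rate must scale with clearance.
CL ratio = 71.6 / 100 = 0.7160
New dose (same interval) = 410 × 0.7160 = 293.6 mg

294 mg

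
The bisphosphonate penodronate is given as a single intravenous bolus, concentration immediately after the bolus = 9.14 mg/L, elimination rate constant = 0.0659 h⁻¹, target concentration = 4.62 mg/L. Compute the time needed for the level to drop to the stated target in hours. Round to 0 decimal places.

t = ln(C₀ / C) / k = ln(9.140 / 4.62) / 0.06590
  = ln(1.978) / 0.06590 = 0.6821 / 0.06590 = 10.35 h

10 h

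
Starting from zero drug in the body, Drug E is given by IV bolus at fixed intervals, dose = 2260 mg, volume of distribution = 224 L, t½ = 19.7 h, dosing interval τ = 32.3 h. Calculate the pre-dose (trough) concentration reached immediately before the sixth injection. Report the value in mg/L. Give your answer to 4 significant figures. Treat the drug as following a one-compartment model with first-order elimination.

C₀ per dose = Dose / Vd = 2260 / 224 = 10.09 mg/L
k = ln2 / t½ = 0.693147 / 19.7 = 0.03519 h⁻¹
Fraction remaining after one interval: r = e^(−kτ) = e^(−0.03519 × 32.3) = 0.3209
Before dose 6, 5 doses have been given (aged 1τ, 2τ, 3τ, 4τ, 5τ).
C_trough = C₀ × (r + r² + … + r^5) = C₀ × r(1−r^5)/(1−r)
        = 10.09 × 0.3209 × (1 − 0.003403) / (1 − 0.3209) = 4.752 mg/L

4.752 mg/L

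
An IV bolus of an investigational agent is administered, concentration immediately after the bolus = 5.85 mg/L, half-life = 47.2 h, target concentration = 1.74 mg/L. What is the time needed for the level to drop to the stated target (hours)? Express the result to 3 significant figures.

k = ln2 / t½ = 0.693147 / 47.2 = 0.01469 h⁻¹
t = ln(C₀ / C) / k = ln(5.850 / 1.74) / 0.01469
  = ln(3.362) / 0.01469 = 1.213 / 0.01469 = 82.57 h

82.6 h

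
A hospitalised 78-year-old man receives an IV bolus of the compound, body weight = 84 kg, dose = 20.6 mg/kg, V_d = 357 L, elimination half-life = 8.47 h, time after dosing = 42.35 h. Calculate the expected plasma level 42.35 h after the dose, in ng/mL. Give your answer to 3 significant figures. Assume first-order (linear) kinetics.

Total dose = 20.6 × 84 = 1730 mg
C₀ = Dose / Vd = 1730 / 357 = 4.846 mg/L
k = ln2 / t½ = 0.693147 / 8.47 = 0.08184 h⁻¹
t / t½ = 42.35 / 8.47 = 5 half-lives
C = C₀ × (1/2)^5 = 4.846 × 0.03125 = 0.1514 mg/L
Convert: 0.1514 mg/L × 1000 = 151.4 ng/mL

151 ng/mL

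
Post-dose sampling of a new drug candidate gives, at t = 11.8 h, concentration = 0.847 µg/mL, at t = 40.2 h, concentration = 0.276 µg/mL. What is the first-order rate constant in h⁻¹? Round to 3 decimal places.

k = ln(C₁/C₂) / (t₂ − t₁) = ln(0.847/0.276) / (40.2 − 11.8)
  = 1.121 / 28.40 = 0.03947 h⁻¹

0.039 h⁻¹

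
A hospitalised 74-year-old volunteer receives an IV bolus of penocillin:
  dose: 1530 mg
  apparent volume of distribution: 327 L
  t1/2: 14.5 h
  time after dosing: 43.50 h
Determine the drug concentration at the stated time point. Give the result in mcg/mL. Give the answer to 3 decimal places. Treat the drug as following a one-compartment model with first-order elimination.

0.585 mcg/mL

C₀ = Dose / Vd = 1530 / 327 = 4.679 mg/L
k = ln2 / t½ = 0.693147 / 14.5 = 0.04780 h⁻¹
t / t½ = 43.50 / 14.5 = 3 half-lives
C = C₀ × (1/2)^3 = 4.679 × 0.1250 = 0.5849 mg/L
(0.5849 mg/L = 0.5849 mcg/mL)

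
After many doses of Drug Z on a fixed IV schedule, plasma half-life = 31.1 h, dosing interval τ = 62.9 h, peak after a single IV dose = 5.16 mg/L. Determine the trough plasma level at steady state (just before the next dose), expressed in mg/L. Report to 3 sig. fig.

k = ln2 / t½ = 0.693147 / 31.1 = 0.02229 h⁻¹
e^(−kτ) = e^(−0.02229 × 62.9) = 0.2461
Accumulation ratio R = 1 / (1 − e^(−kτ)) = 1 / (1 − 0.2461) = 1.326
Steady-state trough = C₀ × R × e^(−kτ) = 5.16 × 1.326 × 0.2461 = 1.684 mg/L

1.68 mg/L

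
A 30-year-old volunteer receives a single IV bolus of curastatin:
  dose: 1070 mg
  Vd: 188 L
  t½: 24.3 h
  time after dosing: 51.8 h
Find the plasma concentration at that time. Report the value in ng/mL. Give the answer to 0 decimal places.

C₀ = Dose / Vd = 1070 / 188 = 5.691 mg/L
k = ln2 / t½ = 0.693147 / 24.3 = 0.02852 h⁻¹
C = C₀ · e^(−k·t) = 5.691 × e^(−0.02852 × 51.8)
  = 5.691 × 0.2282 = 1.299 mg/L
Convert: 1.299 mg/L × 1000 = 1299 ng/mL

1299 ng/mL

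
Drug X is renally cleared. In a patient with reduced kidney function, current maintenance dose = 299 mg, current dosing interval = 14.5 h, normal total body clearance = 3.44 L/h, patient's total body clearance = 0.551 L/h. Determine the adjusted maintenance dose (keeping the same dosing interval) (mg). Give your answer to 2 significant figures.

48 mg

To keep the same average steady-state level, dosing rate must scale with clearance.
CL ratio = 0.551 / 3.44 = 0.1602
New dose (same interval) = 299 × 0.1602 = 47.90 mg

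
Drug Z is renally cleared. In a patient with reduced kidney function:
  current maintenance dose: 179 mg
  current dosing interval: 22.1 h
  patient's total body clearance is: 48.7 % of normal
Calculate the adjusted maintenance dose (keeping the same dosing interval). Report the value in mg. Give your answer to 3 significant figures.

To keep the same average steady-state level, dosing rate must scale with clearance.
CL ratio = 48.7 / 100 = 0.4870
New dose (same interval) = 179 × 0.4870 = 87.17 mg

87.2 mg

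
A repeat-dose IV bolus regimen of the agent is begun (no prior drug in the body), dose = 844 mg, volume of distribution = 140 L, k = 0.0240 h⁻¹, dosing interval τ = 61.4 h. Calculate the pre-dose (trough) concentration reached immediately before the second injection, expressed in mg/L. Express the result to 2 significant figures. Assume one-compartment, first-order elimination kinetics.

1.4 mg/L

C₀ per dose = Dose / Vd = 844 / 140 = 6.029 mg/L
Fraction remaining after one interval: r = e^(−kτ) = e^(−0.02400 × 61.4) = 0.2291
Before dose 2, 1 dose has been given (aged 1τ).
C_trough = C₀ × r = 6.029 × 0.2291 = 1.381 mg/L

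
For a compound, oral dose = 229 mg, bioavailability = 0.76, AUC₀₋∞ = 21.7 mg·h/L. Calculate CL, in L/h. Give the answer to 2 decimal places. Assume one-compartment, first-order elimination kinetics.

CL = F·Dose / AUC = 0.76 × 229 / 21.7 = 8.020 L/h

8.02 L/h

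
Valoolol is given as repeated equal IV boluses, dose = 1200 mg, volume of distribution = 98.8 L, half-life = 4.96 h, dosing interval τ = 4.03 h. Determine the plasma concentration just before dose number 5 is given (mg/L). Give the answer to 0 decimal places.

14 mg/L

C₀ per dose = Dose / Vd = 1200 / 98.8 = 12.15 mg/L
k = ln2 / t½ = 0.693147 / 4.96 = 0.1397 h⁻¹
Fraction remaining after one interval: r = e^(−kτ) = e^(−0.1397 × 4.03) = 0.5695
Before dose 5, 4 doses have been given (aged 1τ, 2τ, 3τ, 4τ).
C_trough = C₀ × (r + r² + … + r^4) = C₀ × r(1−r^4)/(1−r)
        = 12.15 × 0.5695 × (1 − 0.1052) / (1 − 0.5695) = 14.38 mg/L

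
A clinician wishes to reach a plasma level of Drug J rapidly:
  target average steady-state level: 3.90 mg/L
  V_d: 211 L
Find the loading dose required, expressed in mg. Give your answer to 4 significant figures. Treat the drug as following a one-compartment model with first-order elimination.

822.9 mg

LD = Css × Vd = 3.90 × 211 = 822.9 mg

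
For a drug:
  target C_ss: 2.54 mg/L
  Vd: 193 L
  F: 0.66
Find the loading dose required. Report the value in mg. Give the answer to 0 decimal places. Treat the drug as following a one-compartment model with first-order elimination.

743 mg

LD = Css × Vd / F = 2.54 × 193 / 0.66 = 742.8 mg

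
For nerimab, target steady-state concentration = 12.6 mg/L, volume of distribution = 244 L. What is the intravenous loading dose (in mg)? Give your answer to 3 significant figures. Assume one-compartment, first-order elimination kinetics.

LD = Css × Vd = 12.6 × 244 = 3074 mg

3070 mg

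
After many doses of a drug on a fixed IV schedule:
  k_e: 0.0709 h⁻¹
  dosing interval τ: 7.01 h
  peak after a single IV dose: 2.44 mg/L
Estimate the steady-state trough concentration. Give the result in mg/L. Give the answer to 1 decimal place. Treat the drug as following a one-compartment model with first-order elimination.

e^(−kτ) = e^(−0.07090 × 7.01) = 0.6083
Accumulation ratio R = 1 / (1 − e^(−kτ)) = 1 / (1 − 0.6083) = 2.553
Steady-state trough = C₀ × R × e^(−kτ) = 2.44 × 2.553 × 0.6083 = 3.789 mg/L

3.8 mg/L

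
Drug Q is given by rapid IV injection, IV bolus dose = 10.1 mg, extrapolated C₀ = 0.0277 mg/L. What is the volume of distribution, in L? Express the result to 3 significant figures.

365 L

Vd = Dose / C₀ = 10.10 / 0.0277 = 364.6 L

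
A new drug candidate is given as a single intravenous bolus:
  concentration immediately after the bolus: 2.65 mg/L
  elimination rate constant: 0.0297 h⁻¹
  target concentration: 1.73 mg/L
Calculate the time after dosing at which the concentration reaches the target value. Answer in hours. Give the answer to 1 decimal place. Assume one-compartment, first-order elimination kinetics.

14.4 h

t = ln(C₀ / C) / k = ln(2.650 / 1.73) / 0.02970
  = ln(1.532) / 0.02970 = 0.4266 / 0.02970 = 14.36 h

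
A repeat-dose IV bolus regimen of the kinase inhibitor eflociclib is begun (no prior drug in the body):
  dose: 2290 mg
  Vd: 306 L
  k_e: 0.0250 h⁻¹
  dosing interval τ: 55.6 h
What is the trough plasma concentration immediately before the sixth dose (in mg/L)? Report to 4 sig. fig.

2.480 mg/L

C₀ per dose = Dose / Vd = 2290 / 306 = 7.484 mg/L
Fraction remaining after one interval: r = e^(−kτ) = e^(−0.02500 × 55.6) = 0.2491
Before dose 6, 5 doses have been given (aged 1τ, 2τ, 3τ, 4τ, 5τ).
C_trough = C₀ × (r + r² + … + r^5) = C₀ × r(1−r^5)/(1−r)
        = 7.484 × 0.2491 × (1 − 0.0009591) / (1 − 0.2491) = 2.480 mg/L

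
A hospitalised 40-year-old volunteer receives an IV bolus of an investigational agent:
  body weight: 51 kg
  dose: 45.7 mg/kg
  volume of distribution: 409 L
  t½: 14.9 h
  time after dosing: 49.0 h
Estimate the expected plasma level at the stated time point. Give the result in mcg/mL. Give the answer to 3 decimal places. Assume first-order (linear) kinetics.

Total dose = 45.7 × 51 = 2331 mg
C₀ = Dose / Vd = 2331 / 409 = 5.699 mg/L
k = ln2 / t½ = 0.693147 / 14.9 = 0.04652 h⁻¹
C = C₀ · e^(−k·t) = 5.699 × e^(−0.04652 × 49.0)
  = 5.699 × 0.1023 = 0.5830 mg/L
(0.5830 mg/L = 0.5830 mcg/mL)

0.583 mcg/mL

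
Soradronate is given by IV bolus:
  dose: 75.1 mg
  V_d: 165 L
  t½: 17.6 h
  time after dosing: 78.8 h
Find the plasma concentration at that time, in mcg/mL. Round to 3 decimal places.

C₀ = Dose / Vd = 75.10 / 165 = 0.4552 mg/L
k = ln2 / t½ = 0.693147 / 17.6 = 0.03938 h⁻¹
C = C₀ · e^(−k·t) = 0.4552 × e^(−0.03938 × 78.8)
  = 0.4552 × 0.04491 = 0.02044 mg/L
(0.02044 mg/L = 0.02044 mcg/mL)

0.020 mcg/mL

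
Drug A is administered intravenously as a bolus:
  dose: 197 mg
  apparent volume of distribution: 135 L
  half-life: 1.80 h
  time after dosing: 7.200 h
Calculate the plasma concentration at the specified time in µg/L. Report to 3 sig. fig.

C₀ = Dose / Vd = 197.0 / 135 = 1.459 mg/L
k = ln2 / t½ = 0.693147 / 1.80 = 0.3851 h⁻¹
t / t½ = 7.200 / 1.80 = 4 half-lives
C = C₀ × (1/2)^4 = 1.459 × 0.06250 = 0.09119 mg/L
Convert: 0.09119 mg/L × 1000 = 91.19 µg/L

91.2 µg/L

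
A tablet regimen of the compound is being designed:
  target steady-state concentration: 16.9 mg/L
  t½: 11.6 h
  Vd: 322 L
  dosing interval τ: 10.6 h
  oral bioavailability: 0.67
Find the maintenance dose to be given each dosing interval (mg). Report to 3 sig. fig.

5140 mg

k = ln2 / t½ = 0.693147 / 11.6 = 0.05975 h⁻¹
CL = k × Vd = 0.05975 × 322 = 19.24 L/h
At steady state, F × (Dose/τ) = Css × CL.
Dose = Css × CL × τ / F = 16.9 × 19.24 × 10.6 / 0.67 = 5144 mg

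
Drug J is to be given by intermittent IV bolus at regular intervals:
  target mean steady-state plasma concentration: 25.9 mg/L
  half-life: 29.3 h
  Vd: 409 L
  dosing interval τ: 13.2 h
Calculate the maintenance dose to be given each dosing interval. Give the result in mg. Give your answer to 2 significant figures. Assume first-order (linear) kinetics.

k = ln2 / t½ = 0.693147 / 29.3 = 0.02366 h⁻¹
CL = k × Vd = 0.02366 × 409 = 9.677 L/h
At steady state, Dose/τ = Css × CL.
Dose = Css × CL × τ = 25.9 × 9.677 × 13.2 = 3308 mg

3300 mg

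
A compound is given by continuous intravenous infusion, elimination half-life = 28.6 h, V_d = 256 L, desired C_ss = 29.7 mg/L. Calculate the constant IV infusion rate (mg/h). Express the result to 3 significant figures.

184 mg/h

k = ln2 / t½ = 0.693147 / 28.6 = 0.02424 h⁻¹
CL = k × Vd = 0.02424 × 256 = 6.205 L/h
At steady state, infusion rate R₀ = Css × CL = 29.7 × 6.205 = 184.3 mg/h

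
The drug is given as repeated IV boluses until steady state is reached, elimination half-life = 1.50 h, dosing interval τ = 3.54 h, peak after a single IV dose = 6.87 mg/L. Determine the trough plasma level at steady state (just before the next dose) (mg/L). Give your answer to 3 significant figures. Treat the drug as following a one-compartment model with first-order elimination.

1.66 mg/L

k = ln2 / t½ = 0.693147 / 1.50 = 0.4621 h⁻¹
e^(−kτ) = e^(−0.4621 × 3.54) = 0.1948
Accumulation ratio R = 1 / (1 − e^(−kτ)) = 1 / (1 − 0.1948) = 1.242
Steady-state trough = C₀ × R × e^(−kτ) = 6.87 × 1.242 × 0.1948 = 1.662 mg/L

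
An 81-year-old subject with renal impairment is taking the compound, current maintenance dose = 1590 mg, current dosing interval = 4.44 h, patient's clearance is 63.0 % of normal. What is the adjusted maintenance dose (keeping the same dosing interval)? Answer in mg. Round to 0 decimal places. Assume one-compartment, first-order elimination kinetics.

1002 mg

To keep the same average steady-state level, dosing rate must scale with clearance.
CL ratio = 63.0 / 100 = 0.6300
New dose (same interval) = 1590 × 0.6300 = 1002 mg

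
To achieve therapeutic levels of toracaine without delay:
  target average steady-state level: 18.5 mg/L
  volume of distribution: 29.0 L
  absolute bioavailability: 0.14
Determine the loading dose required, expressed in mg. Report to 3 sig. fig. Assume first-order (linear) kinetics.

3830 mg

LD = Css × Vd / F = 18.5 × 29.0 / 0.14 = 3832 mg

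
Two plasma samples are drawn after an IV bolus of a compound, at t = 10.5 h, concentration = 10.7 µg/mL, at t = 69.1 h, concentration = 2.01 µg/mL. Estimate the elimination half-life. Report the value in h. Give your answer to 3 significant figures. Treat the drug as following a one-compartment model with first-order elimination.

k = ln(C₁/C₂) / (t₂ − t₁) = ln(10.7/2.01) / (69.1 − 10.5)
  = 1.672 / 58.60 = 0.02853 h⁻¹
t½ = ln2 / k = 0.693147 / 0.02853 = 24.30 h

24.3 h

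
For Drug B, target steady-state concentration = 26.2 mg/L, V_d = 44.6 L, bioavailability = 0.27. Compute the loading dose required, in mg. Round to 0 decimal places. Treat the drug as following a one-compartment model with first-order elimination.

4328 mg

LD = Css × Vd / F = 26.2 × 44.6 / 0.27 = 4328 mg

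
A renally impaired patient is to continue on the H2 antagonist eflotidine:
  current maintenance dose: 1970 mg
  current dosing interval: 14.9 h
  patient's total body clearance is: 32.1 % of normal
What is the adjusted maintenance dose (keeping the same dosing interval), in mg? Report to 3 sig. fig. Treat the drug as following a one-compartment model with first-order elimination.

To keep the same average steady-state level, dosing rate must scale with clearance.
CL ratio = 32.1 / 100 = 0.3210
New dose (same interval) = 1970 × 0.3210 = 632.4 mg

632 mg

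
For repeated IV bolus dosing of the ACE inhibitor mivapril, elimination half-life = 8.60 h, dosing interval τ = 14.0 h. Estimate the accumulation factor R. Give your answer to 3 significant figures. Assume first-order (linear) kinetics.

k = ln2 / t½ = 0.693147 / 8.60 = 0.08060 h⁻¹
e^(−kτ) = e^(−0.08060 × 14.0) = 0.3236
Accumulation ratio R = 1 / (1 − e^(−kτ)) = 1 / (1 − 0.3236) = 1.478

1.48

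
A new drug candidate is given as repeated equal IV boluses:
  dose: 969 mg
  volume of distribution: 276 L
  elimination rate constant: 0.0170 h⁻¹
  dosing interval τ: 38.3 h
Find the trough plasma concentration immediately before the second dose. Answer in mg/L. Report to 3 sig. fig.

1.83 mg/L

C₀ per dose = Dose / Vd = 969 / 276 = 3.511 mg/L
Fraction remaining after one interval: r = e^(−kτ) = e^(−0.01700 × 38.3) = 0.5215
Before dose 2, 1 dose has been given (aged 1τ).
C_trough = C₀ × r = 3.511 × 0.5215 = 1.831 mg/L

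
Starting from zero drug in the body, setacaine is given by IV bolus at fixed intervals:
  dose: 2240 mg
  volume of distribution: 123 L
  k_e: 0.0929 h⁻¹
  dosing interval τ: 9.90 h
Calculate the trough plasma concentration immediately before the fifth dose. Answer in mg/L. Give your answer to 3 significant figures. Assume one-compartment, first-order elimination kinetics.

11.8 mg/L

C₀ per dose = Dose / Vd = 2240 / 123 = 18.21 mg/L
Fraction remaining after one interval: r = e^(−kτ) = e^(−0.09290 × 9.90) = 0.3986
Before dose 5, 4 doses have been given (aged 1τ, 2τ, 3τ, 4τ).
C_trough = C₀ × (r + r² + … + r^4) = C₀ × r(1−r^4)/(1−r)
        = 18.21 × 0.3986 × (1 − 0.02524) / (1 − 0.3986) = 11.76 mg/L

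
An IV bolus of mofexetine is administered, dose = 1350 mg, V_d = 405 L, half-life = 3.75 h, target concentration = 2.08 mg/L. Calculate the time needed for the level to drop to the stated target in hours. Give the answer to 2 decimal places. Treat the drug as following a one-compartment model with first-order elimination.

C₀ = Dose / Vd = 1350 / 405 = 3.333 mg/L
k = ln2 / t½ = 0.693147 / 3.75 = 0.1848 h⁻¹
t = ln(C₀ / C) / k = ln(3.333 / 2.08) / 0.1848
  = ln(1.602) / 0.1848 = 0.4713 / 0.1848 = 2.550 h

2.55 h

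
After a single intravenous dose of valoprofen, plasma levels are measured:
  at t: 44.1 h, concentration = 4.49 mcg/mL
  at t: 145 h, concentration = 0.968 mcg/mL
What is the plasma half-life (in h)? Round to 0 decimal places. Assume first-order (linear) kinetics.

46 h

k = ln(C₁/C₂) / (t₂ − t₁) = ln(4.49/0.968) / (145 − 44.1)
  = 1.534 / 100.9 = 0.01520 h⁻¹
t½ = ln2 / k = 0.693147 / 0.01520 = 45.60 h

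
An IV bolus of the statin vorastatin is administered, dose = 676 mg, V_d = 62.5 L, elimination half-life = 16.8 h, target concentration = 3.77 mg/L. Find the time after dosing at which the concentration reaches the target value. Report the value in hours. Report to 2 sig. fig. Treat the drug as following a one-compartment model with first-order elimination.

C₀ = Dose / Vd = 676.0 / 62.5 = 10.82 mg/L
k = ln2 / t½ = 0.693147 / 16.8 = 0.04126 h⁻¹
t = ln(C₀ / C) / k = ln(10.82 / 3.77) / 0.04126
  = ln(2.870) / 0.04126 = 1.054 / 0.04126 = 25.55 h

26 h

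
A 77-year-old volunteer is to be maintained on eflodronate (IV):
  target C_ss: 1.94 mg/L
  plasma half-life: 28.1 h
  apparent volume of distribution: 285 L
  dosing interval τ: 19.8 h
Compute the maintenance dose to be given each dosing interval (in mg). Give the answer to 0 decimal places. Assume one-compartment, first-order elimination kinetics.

270 mg

k = ln2 / t½ = 0.693147 / 28.1 = 0.02467 h⁻¹
CL = k × Vd = 0.02467 × 285 = 7.031 L/h
At steady state, Dose/τ = Css × CL.
Dose = Css × CL × τ = 1.94 × 7.031 × 19.8 = 270.1 mg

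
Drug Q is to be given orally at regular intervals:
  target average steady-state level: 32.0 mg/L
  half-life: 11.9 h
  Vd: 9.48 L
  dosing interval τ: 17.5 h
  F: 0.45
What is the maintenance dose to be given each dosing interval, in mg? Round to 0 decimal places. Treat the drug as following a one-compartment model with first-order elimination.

687 mg

k = ln2 / t½ = 0.693147 / 11.9 = 0.05825 h⁻¹
CL = k × Vd = 0.05825 × 9.48 = 0.5522 L/h
At steady state, F × (Dose/τ) = Css × CL.
Dose = Css × CL × τ / F = 32.0 × 0.5522 × 17.5 / 0.45 = 687.2 mg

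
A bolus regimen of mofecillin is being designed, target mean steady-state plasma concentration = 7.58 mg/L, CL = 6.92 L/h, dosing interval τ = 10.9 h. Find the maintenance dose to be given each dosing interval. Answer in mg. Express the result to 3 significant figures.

At steady state, Dose/τ = Css × CL.
Dose = Css × CL × τ = 7.58 × 6.920 × 10.9 = 571.7 mg

572 mg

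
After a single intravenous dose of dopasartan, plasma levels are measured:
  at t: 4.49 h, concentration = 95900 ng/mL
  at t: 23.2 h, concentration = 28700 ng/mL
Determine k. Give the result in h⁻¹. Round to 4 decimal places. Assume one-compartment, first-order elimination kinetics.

0.0645 h⁻¹

k = ln(C₁/C₂) / (t₂ − t₁) = ln(95900/28700) / (23.2 − 4.49)
  = 1.206 / 18.71 = 0.06446 h⁻¹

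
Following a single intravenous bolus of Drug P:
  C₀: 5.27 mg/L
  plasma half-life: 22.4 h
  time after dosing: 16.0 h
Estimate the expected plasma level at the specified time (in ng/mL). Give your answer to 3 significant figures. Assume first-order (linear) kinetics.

3210 ng/mL

k = ln2 / t½ = 0.693147 / 22.4 = 0.03094 h⁻¹
C = C₀ · e^(−k·t) = 5.270 × e^(−0.03094 × 16.0)
  = 5.270 × 0.6095 = 3.212 mg/L
Convert: 3.212 mg/L × 1000 = 3212 ng/mL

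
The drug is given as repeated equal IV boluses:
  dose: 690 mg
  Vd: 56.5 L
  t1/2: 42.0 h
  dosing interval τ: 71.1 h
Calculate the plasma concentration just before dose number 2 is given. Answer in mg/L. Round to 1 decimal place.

3.8 mg/L

C₀ per dose = Dose / Vd = 690 / 56.5 = 12.21 mg/L
k = ln2 / t½ = 0.693147 / 42.0 = 0.01650 h⁻¹
Fraction remaining after one interval: r = e^(−kτ) = e^(−0.01650 × 71.1) = 0.3094
Before dose 2, 1 dose has been given (aged 1τ).
C_trough = C₀ × r = 12.21 × 0.3094 = 3.778 mg/L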